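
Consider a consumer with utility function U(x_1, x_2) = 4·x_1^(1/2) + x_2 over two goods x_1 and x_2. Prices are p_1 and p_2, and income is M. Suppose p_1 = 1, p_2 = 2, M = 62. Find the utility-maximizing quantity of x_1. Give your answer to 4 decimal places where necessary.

Utility is quasi-linear in x_2; the FOC for x_1 is 2/√x_1 = p_1/p_2.
Thus x_1* = (2·p_2/p_1)² — independent of M — with the rest of income spent on x_2.
Plugging in: x_1* = (2·2/1)² = 16.

x_1* = 16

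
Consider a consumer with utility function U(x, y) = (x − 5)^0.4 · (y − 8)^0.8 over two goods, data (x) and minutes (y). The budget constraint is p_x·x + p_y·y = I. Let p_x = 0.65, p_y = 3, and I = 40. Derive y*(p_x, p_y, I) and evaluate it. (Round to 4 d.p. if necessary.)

y* = 10.8333

Discretionary income = 40 − 5·0.65 − 8·3 = 12.75; y* = 8 + 2/3·12.75/3 = 10.8333.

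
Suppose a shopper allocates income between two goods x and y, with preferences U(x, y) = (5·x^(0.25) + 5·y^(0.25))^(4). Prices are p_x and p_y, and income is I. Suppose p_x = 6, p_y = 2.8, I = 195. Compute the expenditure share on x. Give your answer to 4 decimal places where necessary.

share on x = 0.4368

MU_x ∝ 5·x^(-0.75), MU_y ∝ 5·y^(-0.75), so MRS = (y/x)^(0.75) = p_x/p_y.
Hence y/x = (p_x/p_y)^(1/(0.75)), i.e. raised to the 4/3 power.
Substitute y = (y/x)·x into the budget: x* = I/(p_x + p_y·(y/x)).
Numerically y/x = 2.76264, so x* = 195/(6 + 2.8·2.76264) = 14.1969 and y* = 2.76264·14.1969 = 39.2209.
Expenditure on x: 6·14.1969 = 85.1814; share = 0.4368.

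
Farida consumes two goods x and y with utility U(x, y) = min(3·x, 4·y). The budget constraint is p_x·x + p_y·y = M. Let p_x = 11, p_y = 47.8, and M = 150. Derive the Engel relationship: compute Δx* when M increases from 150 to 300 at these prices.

Demand: x*(p_x,p_y,M) = 4·M/(4·p_x + 3·p_y), y* = 3·M/(4·p_x + 3·p_y).
Here 4·11 + 3·47.8 = 187.4, giving x* = 3.2017.
At M' = 300: x* = 6.4034. Change: 6.4034 − 3.2017 = 3.2017.

Δx* = 3.2017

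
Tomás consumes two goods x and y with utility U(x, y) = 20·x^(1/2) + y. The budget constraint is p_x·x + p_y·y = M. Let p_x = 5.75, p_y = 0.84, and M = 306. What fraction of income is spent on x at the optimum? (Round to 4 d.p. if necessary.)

Set MRS = p_x/p_y: 10·x^(−1/2) = p_x/p_y.
Solve: √x = 10·p_y/p_x, so x*(p_x,p_y) = (10·p_y/p_x)², and y* = (M − p_x·x*)/p_y.
Plugging in: x* = (10·0.84/5.75)² = 2.1341, y* = 349.677.
Expenditure on x: 5.75·2.1341 = 12.2713; share = 0.0401.

share on x = 0.0401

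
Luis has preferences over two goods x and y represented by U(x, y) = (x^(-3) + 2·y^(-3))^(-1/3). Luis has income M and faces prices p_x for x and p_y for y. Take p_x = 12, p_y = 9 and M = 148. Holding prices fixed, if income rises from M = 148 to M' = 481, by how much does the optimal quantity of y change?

Δy* = 18.1072

MU_x ∝ x^(-4), MU_y ∝ 2·y^(-4), so MRS = (1/2)·(y/x)^(4) = p_x/p_y.
Hence y/x = (2·p_x/p_y)^(1/(4)), i.e. raised to the 0.25 power.
With the ratio pinned down, the budget gives x* = M/(p_x + p_y·(y/x)) and y* = (y/x)·x*.
Numerically y/x = 1.277886, so x* = 148/(12 + 9·1.277886) = 6.2976 and y* = 1.277886·6.2976 = 8.0476.
At M' = 481: y* = 26.1548. Change: 26.1548 − 8.0476 = 18.1072.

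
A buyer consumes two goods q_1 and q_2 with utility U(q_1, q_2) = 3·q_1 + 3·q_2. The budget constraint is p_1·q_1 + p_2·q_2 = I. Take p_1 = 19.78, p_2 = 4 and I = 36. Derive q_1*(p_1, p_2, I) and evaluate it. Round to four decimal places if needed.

q_1* = 0

Linear utility — the consumer picks whichever good has higher MU/price: 3/19.78 = 0.1517 vs 3/4 = 0.75.
q_2 gives more utility per dollar, so spend all income on q_2: q_2* = I/p_2, q_1* = 0.
Numerically: q_1* = 0, q_2* = 9.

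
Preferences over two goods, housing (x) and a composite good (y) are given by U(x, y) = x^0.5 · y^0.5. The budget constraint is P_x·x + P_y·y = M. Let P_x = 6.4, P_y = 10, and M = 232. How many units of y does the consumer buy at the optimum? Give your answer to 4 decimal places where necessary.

The MRS is y/x. Set MRS = P_x/P_y.
Rearranging, P_y·y = P_x·x. Substituting into the budget gives P_x·x·(1 + 1) = M.
Demand: x*(P_x,P_y,M) = 0.5·M/P_x and y* = 0.5·M/P_y.
At P_x=6.4, P_y=10, M=232: y* = 0.5·232/10 = 11.6.

y* = 11.6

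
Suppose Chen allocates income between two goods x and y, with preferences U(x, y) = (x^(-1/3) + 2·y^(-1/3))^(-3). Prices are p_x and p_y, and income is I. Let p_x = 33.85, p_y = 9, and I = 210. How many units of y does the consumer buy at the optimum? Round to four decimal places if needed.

y* = 12.7641

MU_x ∝ x^(-4/3), MU_y ∝ 2·y^(-4/3), so MRS = (1/2)·(y/x)^(4/3) = p_x/p_y.
Hence y/x = (2·p_x/p_y)^(1/(4/3)), i.e. raised to the 0.75 power.
Substitute y = (y/x)·x into the budget: x* = I/(p_x + p_y·(y/x)).
Numerically y/x = 4.542131, so x* = 210/(33.85 + 9·4.542131) = 2.8101 and y* = 4.542131·2.8101 = 12.7641.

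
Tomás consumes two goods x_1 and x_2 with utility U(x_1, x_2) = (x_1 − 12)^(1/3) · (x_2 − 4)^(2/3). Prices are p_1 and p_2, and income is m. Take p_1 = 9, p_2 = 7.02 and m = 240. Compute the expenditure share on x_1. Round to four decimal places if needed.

Let x_1' = x_1−12, x_2' = x_2−4. MRS = (1/2)·x_2'/x_1' = p_1/p_2.
After buying the subsistence bundle (12, 4), a share 1/3 of the remaining income goes to x_1: x_1* = 12 + 1/3·(m − 12p_1 − 4p_2)/p_1.
Discretionary income = 240 − 12·9 − 4·7.02 = 103.92; x_1* = 12 + 1/3·103.92/9 = 15.8489; x_2* = 4 + 2/3·103.92/7.02 = 13.8689.
Expenditure on x_1: 9·15.8489 = 142.64; share = 0.5943.

share on x_1 = 0.5943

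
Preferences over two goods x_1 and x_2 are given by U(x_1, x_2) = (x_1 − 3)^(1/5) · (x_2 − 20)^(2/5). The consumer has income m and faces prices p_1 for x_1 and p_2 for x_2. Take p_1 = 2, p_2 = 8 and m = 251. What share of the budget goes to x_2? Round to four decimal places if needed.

MRS = (1/2)·(x_2−20)/(x_1−3). Tangency with p_1/p_2 gives x_2−20 = 2·(p_1/p_2)·(x_1−3).
After buying the subsistence bundle (3, 20), a share 1/3 of the remaining income goes to x_1: x_1* = 3 + 1/3·(m − 3p_1 − 20p_2)/p_1.
Discretionary income = 251 − 3·2 − 20·8 = 85; x_1* = 3 + 1/3·85/2 = 17.1667; x_2* = 20 + 2/3·85/8 = 27.0833.
Expenditure on x_2: 8·27.0833 = 216.6667; share = 0.8632.

share on x_2 = 0.8632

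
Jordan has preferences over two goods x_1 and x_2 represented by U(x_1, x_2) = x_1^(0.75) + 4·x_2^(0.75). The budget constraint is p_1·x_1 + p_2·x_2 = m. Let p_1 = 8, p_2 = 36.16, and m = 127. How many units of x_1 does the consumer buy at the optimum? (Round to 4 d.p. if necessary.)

x_1* = 4.2084

From the CES first-order condition, (1/4)·(x_2/x_1)^(0.25) = p_1/p_2.
Solve for the ratio: x_2/x_1 = [4·p_1/p_2]^(4).
With the ratio pinned down, the budget gives x_1* = m/(p_1 + p_2·(x_2/x_1)) and x_2* = (x_2/x_1)·x_1*.
Numerically x_2/x_1 = 0.613319, so x_1* = 127/(8 + 36.16·0.613319) = 4.2084.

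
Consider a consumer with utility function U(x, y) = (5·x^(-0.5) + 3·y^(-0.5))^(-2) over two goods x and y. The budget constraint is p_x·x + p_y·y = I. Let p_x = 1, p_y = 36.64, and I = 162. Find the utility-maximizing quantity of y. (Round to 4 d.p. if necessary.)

y* = 3.1066

From the CES first-order condition, (5/3)·(y/x)^(1.5) = p_x/p_y.
Hence y/x = ((3/5)·p_x/p_y)^(1/(1.5)), i.e. raised to the 2/3 power.
With the ratio pinned down, the budget gives x* = I/(p_x + p_y·(y/x)) and y* = (y/x)·x*.
Numerically y/x = 0.064486, so x* = 162/(1 + 36.64·0.064486) = 48.1747 and y* = 0.064486·48.1747 = 3.1066.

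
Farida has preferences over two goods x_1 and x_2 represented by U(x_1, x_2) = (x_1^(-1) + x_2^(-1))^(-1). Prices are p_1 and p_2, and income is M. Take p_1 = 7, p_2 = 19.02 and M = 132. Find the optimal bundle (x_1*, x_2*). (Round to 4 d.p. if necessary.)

x_1* = 7.1203, x_2* = 4.3196

From the CES first-order condition, (x_2/x_1)^(2) = p_1/p_2.
Hence x_2/x_1 = (p_1/p_2)^(1/(2)), i.e. raised to the 0.5 power.
With the ratio pinned down, the budget gives x_1* = M/(p_1 + p_2·(x_2/x_1)) and x_2* = (x_2/x_1)·x_1*.
Numerically x_2/x_1 = 0.606658, so x_1* = 132/(7 + 19.02·0.606658) = 7.1203 and x_2* = 0.606658·7.1203 = 4.3196.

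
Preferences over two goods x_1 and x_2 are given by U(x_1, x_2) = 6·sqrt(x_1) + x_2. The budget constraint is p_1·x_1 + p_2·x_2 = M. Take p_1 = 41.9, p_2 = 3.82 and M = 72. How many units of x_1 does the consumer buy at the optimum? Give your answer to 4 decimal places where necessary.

x_1* = 0.0748

Set MRS = p_1/p_2: 3·x_1^(−1/2) = p_1/p_2.
Thus x_1* = (3·p_2/p_1)² — independent of M — with the rest of income spent on x_2.
Plugging in: x_1* = (3·3.82/41.9)² = 0.0748.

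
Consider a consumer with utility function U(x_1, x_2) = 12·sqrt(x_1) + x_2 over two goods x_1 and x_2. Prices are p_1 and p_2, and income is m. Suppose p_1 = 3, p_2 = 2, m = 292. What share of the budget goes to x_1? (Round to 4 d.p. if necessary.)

MU_x_1 = 6/√x_1, MU_x_2 = 1. Tangency: 6/√x_1 = p_1/p_2.
Solve: √x_1 = 6·p_2/p_1, so x_1*(p_1,p_2) = (6·p_2/p_1)², and x_2* = (m − p_1·x_1*)/p_2.
Plugging in: x_1* = (6·2/3)² = 16, x_2* = 122.
Expenditure on x_1: 3·16 = 48; share = 0.1644.

share on x_1 = 0.1644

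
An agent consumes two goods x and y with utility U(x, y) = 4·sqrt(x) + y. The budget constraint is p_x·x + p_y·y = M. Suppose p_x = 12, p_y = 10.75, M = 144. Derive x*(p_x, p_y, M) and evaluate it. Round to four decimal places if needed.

x* = 3.2101

Utility is quasi-linear in y; the FOC for x is 2/√x = p_x/p_y.
Thus x* = (2·p_y/p_x)² — independent of M — with the rest of income spent on y.
Plugging in: x* = (2·10.75/12)² = 3.2101.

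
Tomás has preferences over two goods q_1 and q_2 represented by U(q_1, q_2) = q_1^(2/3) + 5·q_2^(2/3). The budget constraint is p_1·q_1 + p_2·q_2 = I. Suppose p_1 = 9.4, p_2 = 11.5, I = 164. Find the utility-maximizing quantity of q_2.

q_2* = 14.0921

From the CES first-order condition, (1/5)·(q_2/q_1)^(1/3) = p_1/p_2.
Hence q_2/q_1 = (5·p_1/p_2)^(1/(1/3)), i.e. raised to the 3 power.
Substitute q_2 = (q_2/q_1)·q_1 into the budget: q_1* = I/(p_1 + p_2·(q_2/q_1)).
Numerically q_2/q_1 = 68.265308, so q_1* = 164/(9.4 + 11.5·68.265308) = 0.2064 and q_2* = 68.265308·0.2064 = 14.0921.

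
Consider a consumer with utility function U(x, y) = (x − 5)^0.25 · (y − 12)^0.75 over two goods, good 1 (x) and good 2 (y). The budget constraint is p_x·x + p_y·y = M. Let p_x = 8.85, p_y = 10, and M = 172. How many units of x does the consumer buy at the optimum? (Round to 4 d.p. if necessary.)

x* = 5.2189

MRS = (1/3)·(y−12)/(x−5). Tangency with p_x/p_y gives y−12 = 3·(p_x/p_y)·(x−5).
After buying the subsistence bundle (5, 12), a share 0.25 of the remaining income goes to x: x* = 5 + 0.25·(M − 5p_x − 12p_y)/p_x.
Discretionary income = 172 − 5·8.85 − 12·10 = 7.75; x* = 5 + 0.25·7.75/8.85 = 5.2189.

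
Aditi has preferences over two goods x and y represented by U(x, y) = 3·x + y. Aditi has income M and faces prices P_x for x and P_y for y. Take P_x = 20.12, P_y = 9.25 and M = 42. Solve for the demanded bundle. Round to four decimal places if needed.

x* = 2.0875, y* = 0

Perfect substitutes: compare marginal utility per dollar. 3/P_x vs 1/P_y → 0.1491 vs 0.1081.
x gives more utility per dollar, so spend all income on x: x* = M/P_x, y* = 0.
Numerically: x* = 2.0875, y* = 0.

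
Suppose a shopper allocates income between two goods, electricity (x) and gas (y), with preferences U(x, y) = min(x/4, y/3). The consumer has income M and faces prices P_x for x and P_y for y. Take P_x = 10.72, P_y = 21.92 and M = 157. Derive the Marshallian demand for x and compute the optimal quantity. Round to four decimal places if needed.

With perfect complements, no substitution: consume in ratio x:y = 4:3.
Budget: P_x·x + P_y·(3/4)·x = M, so (4·P_x + 3·P_y)·x = 4·M.
Demand: x*(P_x,P_y,M) = 4·M/(4·P_x + 3·P_y), y* = 3·M/(4·P_x + 3·P_y).
Here 4·10.72 + 3·21.92 = 108.64, giving x* = 5.7806.

x* = 5.7806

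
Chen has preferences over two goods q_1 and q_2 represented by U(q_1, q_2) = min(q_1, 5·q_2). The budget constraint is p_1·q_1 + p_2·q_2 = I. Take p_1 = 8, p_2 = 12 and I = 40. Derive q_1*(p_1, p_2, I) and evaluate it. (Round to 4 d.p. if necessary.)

q_1* = 3.8462

With perfect complements, no substitution: consume in ratio q_1:q_2 = 5:1.
Budget: p_1·q_1 + p_2·(1/5)·q_1 = I, so (5·p_1 + p_2)·q_1 = 5·I.
Demand: q_1*(p_1,p_2,I) = 5·I/(5·p_1 + p_2), q_2* = I/(5·p_1 + p_2).
Here 5·8 + 12 = 52, giving q_1* = 3.8462.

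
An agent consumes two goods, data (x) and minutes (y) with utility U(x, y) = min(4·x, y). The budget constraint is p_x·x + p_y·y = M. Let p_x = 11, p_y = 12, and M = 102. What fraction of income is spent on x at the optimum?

Leontief preferences: the optimum is at the kink where x/1 = y/4, i.e. y = 4·x.
Budget: p_x·x + p_y·4·x = M, so (p_x + 4·p_y)·x = M.
Demand: x*(p_x,p_y,M) = M/(p_x + 4·p_y), y* = 4·M/(p_x + 4·p_y).
Here 11 + 4·12 = 59, giving x* = 1.7288 and y* = 6.9153.
Expenditure on x: 11·1.7288 = 19.0169; share = 0.1864.

share on x = 0.1864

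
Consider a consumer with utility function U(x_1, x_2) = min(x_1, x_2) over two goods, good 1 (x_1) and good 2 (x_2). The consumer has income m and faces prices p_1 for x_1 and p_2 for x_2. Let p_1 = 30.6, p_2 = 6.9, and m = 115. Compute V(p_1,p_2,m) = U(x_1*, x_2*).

Leontief preferences: the optimum is at the kink where x_1/1 = x_2/1, i.e. x_2 = x_1.
Budget: p_1·x_1 + p_2·x_1 = m, so (p_1 + p_2)·x_1 = m.
Demand: x_1*(p_1,p_2,m) = m/(p_1 + p_2), x_2* = m/(p_1 + p_2).
Here 30.6 + 6.9 = 37.5, giving x_1* = 3.0667 and x_2* = 3.0667.
Utility at the optimum: U(3.0667, 3.0667) = 3.0667.

V = 3.0667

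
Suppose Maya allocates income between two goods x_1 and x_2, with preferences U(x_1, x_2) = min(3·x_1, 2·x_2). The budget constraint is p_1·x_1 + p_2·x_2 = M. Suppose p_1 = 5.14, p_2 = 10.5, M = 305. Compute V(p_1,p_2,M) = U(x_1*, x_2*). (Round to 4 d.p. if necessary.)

Leontief preferences: the optimum is at the kink where x_1/2 = x_2/3, i.e. x_2 = (3/2)·x_1.
Budget: p_1·x_1 + p_2·(3/2)·x_1 = M, so (2·p_1 + 3·p_2)·x_1 = 2·M.
Demand: x_1*(p_1,p_2,M) = 2·M/(2·p_1 + 3·p_2), x_2* = 3·M/(2·p_1 + 3·p_2).
Here 2·5.14 + 3·10.5 = 41.78, giving x_1* = 14.6003 and x_2* = 21.9004.
Utility at the optimum: U(14.6003, 21.9004) = 43.8009.

V = 43.8009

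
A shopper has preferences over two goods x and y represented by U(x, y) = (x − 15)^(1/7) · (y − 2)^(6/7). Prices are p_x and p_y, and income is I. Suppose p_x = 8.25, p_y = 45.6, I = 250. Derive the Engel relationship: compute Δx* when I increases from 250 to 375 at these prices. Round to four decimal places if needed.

This is Cobb-Douglas in (x−15, y−2): tangency gives 1/7·p_y·(y−2) = 6/7·p_x·(x−15).
After buying the subsistence bundle (15, 2), a share 1/7 of the remaining income goes to x: x* = 15 + 1/7·(I − 15p_x − 2p_y)/p_x.
Discretionary income = 250 − 15·8.25 − 2·45.6 = 35.05; x* = 15 + 1/7·35.05/8.25 = 15.6069.
At I' = 375: x* = 17.7714. Change: 17.7714 − 15.6069 = 2.1645.

Δx* = 2.1645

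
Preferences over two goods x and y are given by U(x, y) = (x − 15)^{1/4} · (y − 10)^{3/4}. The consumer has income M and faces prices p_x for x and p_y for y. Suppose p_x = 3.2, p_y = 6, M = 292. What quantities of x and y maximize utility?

x* = 29.375, y* = 33

Let x' = x−15, y' = y−10. MRS = (1/3)·y'/x' = p_x/p_y.
Substituting into the budget: x* = 15 + 0.25·(M − 15·p_x − 10·p_y)/p_x, and y* = 10 + 0.75·(…)/p_y.
Discretionary income = 292 − 15·3.2 − 10·6 = 184; x* = 15 + 0.25·184/3.2 = 29.375; y* = 10 + 0.75·184/6 = 33.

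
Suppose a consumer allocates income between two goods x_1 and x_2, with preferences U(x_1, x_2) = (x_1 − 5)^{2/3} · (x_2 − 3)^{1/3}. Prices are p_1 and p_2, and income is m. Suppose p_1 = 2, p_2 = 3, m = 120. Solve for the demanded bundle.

This is Cobb-Douglas in (x_1−5, x_2−3): tangency gives 2/3·p_2·(x_2−3) = 1/3·p_1·(x_1−5).
Substituting into the budget: x_1* = 5 + 2/3·(m − 5·p_1 − 3·p_2)/p_1, and x_2* = 3 + 1/3·(…)/p_2.
Discretionary income = 120 − 5·2 − 3·3 = 101; x_1* = 5 + 2/3·101/2 = 38.6667; x_2* = 3 + 1/3·101/3 = 14.2222.

x_1* = 38.6667, x_2* = 14.2222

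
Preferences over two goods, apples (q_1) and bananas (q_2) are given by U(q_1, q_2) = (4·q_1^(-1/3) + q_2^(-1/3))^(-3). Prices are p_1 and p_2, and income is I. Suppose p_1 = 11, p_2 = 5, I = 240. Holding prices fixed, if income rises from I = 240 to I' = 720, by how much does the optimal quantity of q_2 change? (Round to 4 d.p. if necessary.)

MRS = MU_q_1/MU_q_2 = 4·(q_2/q_1)^(4/3). Set equal to p_1/p_2.
Solve for the ratio: q_2/q_1 = [(1/4)·p_1/p_2]^(0.75).
Substitute q_2 = (q_2/q_1)·q_1 into the budget: q_1* = I/(p_1 + p_2·(q_2/q_1)).
Numerically q_2/q_1 = 0.638663, so q_1* = 240/(11 + 5·0.638663) = 16.9094 and q_2* = 0.638663·16.9094 = 10.7994.
At I' = 720: q_2* = 32.3982. Change: 32.3982 − 10.7994 = 21.5988.

Δq_2* = 21.5988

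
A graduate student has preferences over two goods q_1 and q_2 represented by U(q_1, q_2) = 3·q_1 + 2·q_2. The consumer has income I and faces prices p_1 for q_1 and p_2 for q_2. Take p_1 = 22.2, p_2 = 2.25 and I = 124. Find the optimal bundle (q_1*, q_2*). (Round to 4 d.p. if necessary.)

q_1* = 0, q_2* = 55.1111

Perfect substitutes: compare marginal utility per dollar. 3/p_1 vs 2/p_2 → 0.1351 vs 0.8889.
q_2 gives more utility per dollar, so spend all income on q_2: q_2* = I/p_2, q_1* = 0.
Numerically: q_1* = 0, q_2* = 55.1111.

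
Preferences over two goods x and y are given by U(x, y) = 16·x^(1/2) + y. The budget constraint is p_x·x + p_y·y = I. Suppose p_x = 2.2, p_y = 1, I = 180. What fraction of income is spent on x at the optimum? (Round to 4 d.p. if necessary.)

share on x = 0.1616

Set MRS = p_x/p_y: 8·x^(−1/2) = p_x/p_y.
Solve: √x = 8·p_y/p_x, so x*(p_x,p_y) = (8·p_y/p_x)², and y* = (I − p_x·x*)/p_y.
Plugging in: x* = (8·1/2.2)² = 13.2231, y* = 150.9091.
Expenditure on x: 2.2·13.2231 = 29.0909; share = 0.1616.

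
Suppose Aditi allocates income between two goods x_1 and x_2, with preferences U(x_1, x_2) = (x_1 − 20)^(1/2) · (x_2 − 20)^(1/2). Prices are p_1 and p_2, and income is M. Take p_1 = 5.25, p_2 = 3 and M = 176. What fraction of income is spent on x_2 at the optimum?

MRS = (x_2−20)/(x_1−20). Tangency with p_1/p_2 gives x_2−20 = (p_1/p_2)·(x_1−20).
After buying the subsistence bundle (20, 20), a share 0.5 of the remaining income goes to x_1: x_1* = 20 + 0.5·(M − 20p_1 − 20p_2)/p_1.
Discretionary income = 176 − 20·5.25 − 20·3 = 11; x_1* = 20 + 0.5·11/5.25 = 21.0476; x_2* = 20 + 0.5·11/3 = 21.8333.
Expenditure on x_2: 3·21.8333 = 65.5; share = 0.3722.

share on x_2 = 0.3722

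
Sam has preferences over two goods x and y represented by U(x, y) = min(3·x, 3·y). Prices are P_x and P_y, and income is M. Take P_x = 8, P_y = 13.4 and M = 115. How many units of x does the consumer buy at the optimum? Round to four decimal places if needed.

With perfect complements, no substitution: consume in ratio x:y = 3:3.
Budget: P_x·x + P_y·x = M, so (3·P_x + 3·P_y)·x = 3·M.
Demand: x*(P_x,P_y,M) = 3·M/(3·P_x + 3·P_y), y* = 3·M/(3·P_x + 3·P_y).
Here 3·8 + 3·13.4 = 64.2, giving x* = 5.3738.

x* = 5.3738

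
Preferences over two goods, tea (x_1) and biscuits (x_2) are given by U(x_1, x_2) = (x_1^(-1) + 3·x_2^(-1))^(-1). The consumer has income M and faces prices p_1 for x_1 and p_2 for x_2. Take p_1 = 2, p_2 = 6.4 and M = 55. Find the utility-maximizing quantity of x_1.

x_1* = 6.71

From the CES first-order condition, (1/3)·(x_2/x_1)^(2) = p_1/p_2.
Solve for the ratio: x_2/x_1 = [3·p_1/p_2]^(0.5).
Substitute x_2 = (x_2/x_1)·x_1 into the budget: x_1* = M/(p_1 + p_2·(x_2/x_1)).
Numerically x_2/x_1 = 0.968246, so x_1* = 55/(2 + 6.4·0.968246) = 6.71.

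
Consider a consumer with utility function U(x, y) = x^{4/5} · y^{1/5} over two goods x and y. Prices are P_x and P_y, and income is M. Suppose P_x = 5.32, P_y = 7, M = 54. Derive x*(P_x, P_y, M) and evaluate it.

x* = 8.1203

Tangency: MRS = 4·y/x = P_x/P_y.
So 0.8·P_y·y = 0.2·P_x·x; combined with the budget, a share 0.8 of income goes to x.
Demand: x*(P_x,P_y,M) = 0.8·M/P_x and y* = 0.2·M/P_y.
At P_x=5.32, P_y=7, M=54: x* = 0.8·54/5.32 = 8.1203.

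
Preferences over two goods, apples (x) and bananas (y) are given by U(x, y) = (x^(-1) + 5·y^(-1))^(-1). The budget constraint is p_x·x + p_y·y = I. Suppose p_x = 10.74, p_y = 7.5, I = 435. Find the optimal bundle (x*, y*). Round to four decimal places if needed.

x* = 14.1194, y* = 37.781

Substitute y = (y/x)·x into the budget: x* = I/(p_x + p_y·(y/x)).
Numerically y/x = 2.675818, so x* = 435/(10.74 + 7.5·2.675818) = 14.1194 and y* = 2.675818·14.1194 = 37.781.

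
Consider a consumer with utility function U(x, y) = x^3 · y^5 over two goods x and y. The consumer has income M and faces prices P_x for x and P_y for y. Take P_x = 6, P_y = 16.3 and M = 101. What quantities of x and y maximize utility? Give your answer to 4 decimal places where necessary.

The MRS is (3/5)·y/x. Set MRS = P_x/P_y.
So 3·P_y·y = 5·P_x·x; combined with the budget, a share 0.375 of income goes to x.
Demand: x*(P_x,P_y,M) = 0.375·M/P_x and y* = 0.625·M/P_y.
At P_x=6, P_y=16.3, M=101: x* = 0.375·101/6 = 6.3125, y* = 3.8727.

x* = 6.3125, y* = 3.8727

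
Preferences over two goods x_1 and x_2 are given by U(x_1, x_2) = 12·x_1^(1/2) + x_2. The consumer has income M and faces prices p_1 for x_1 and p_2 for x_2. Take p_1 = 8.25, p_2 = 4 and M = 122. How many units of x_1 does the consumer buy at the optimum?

x_1* = 8.4628

Utility is quasi-linear in x_2; the FOC for x_1 is 6/√x_1 = p_1/p_2.
Solve: √x_1 = 6·p_2/p_1, so x_1*(p_1,p_2) = (6·p_2/p_1)², and x_2* = (M − p_1·x_1*)/p_2.
Plugging in: x_1* = (6·4/8.25)² = 8.4628.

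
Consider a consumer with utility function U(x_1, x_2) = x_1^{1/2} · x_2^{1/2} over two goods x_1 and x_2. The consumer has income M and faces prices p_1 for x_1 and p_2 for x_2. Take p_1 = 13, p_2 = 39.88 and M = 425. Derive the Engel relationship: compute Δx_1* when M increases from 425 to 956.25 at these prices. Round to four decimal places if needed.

Δx_1* = 20.4327

MU_x_1/MU_x_2 = (0.5·x_2)/(0.5·x_1); tangency sets this equal to p_1/p_2.
Rearranging, p_2·x_2 = p_1·x_1. Substituting into the budget gives p_1·x_1·(1 + 1) = M.
Demand: x_1*(p_1,p_2,M) = 0.5·M/p_1 and x_2* = 0.5·M/p_2.
At p_1=13, p_2=39.88, M=425: x_1* = 0.5·425/13 = 16.3462.
At M' = 956.25: x_1* = 36.7788. Change: 36.7788 − 16.3462 = 20.4327.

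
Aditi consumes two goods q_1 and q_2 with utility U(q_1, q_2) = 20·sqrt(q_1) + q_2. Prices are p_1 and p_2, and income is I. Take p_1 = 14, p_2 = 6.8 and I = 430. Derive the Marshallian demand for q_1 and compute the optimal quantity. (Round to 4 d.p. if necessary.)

Set MRS = p_1/p_2: 10·q_1^(−1/2) = p_1/p_2.
Solve: √q_1 = 10·p_2/p_1, so q_1*(p_1,p_2) = (10·p_2/p_1)², and q_2* = (I − p_1·q_1*)/p_2.
Plugging in: q_1* = (10·6.8/14)² = 23.5918.

q_1* = 23.5918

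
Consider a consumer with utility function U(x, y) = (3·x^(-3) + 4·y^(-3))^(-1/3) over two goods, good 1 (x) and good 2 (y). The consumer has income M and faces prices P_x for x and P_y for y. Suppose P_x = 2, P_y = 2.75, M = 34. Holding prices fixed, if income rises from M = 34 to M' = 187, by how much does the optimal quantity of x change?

MU_x ∝ 3·x^(-4), MU_y ∝ 4·y^(-4), so MRS = (3/4)·(y/x)^(4) = P_x/P_y.
Hence y/x = ((4/3)·P_x/P_y)^(1/(4)), i.e. raised to the 0.25 power.
With the ratio pinned down, the budget gives x* = M/(P_x + P_y·(y/x)) and y* = (y/x)·x*.
Numerically y/x = 0.992337, so x* = 34/(2 + 2.75·0.992337) = 7.1898.
At M' = 187: x* = 39.5439. Change: 39.5439 − 7.1898 = 32.3541.

Δx* = 32.3541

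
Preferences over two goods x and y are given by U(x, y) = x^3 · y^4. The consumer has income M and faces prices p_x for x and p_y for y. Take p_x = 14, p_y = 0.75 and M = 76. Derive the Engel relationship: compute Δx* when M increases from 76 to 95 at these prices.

Δx* = 0.5816

MU_x/MU_y = (3·y)/(4·x); tangency sets this equal to p_x/p_y.
Rearranging, p_y·y = (4/3)·p_x·x. Substituting into the budget gives p_x·x·(1 + (4/3)) = M.
Demand: x*(p_x,p_y,M) = 3/7·M/p_x and y* = 4/7·M/p_y.
At p_x=14, p_y=0.75, M=76: x* = 3/7·76/14 = 2.3265.
At M' = 95: x* = 2.9082. Change: 2.9082 − 2.3265 = 0.5816.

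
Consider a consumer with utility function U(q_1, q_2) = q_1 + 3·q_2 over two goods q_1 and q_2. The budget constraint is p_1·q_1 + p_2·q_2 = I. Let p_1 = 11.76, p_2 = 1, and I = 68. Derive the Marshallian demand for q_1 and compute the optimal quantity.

q_1* = 0

Linear utility — the consumer picks whichever good has higher MU/price: 1/11.76 = 0.085 vs 3/1 = 3.
q_2 gives more utility per dollar, so spend all income on q_2: q_2* = I/p_2, q_1* = 0.
Numerically: q_1* = 0, q_2* = 68.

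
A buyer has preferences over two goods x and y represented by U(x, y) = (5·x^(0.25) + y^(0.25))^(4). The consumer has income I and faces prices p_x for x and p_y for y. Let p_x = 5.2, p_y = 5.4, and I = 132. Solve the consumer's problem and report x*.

MRS = MU_x/MU_y = 5·(y/x)^(0.75). Set equal to p_x/p_y.
Solve for the ratio: y/x = [(1/5)·p_x/p_y]^(4/3).
With the ratio pinned down, the budget gives x* = I/(p_x + p_y·(y/x)) and y* = (y/x)·x*.
Numerically y/x = 0.111221, so x* = 132/(5.2 + 5.4·0.111221) = 22.7563.

x* = 22.7563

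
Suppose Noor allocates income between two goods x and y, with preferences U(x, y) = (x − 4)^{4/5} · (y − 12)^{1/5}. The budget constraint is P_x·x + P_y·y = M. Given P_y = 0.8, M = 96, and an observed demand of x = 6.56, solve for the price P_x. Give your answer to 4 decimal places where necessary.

P_x = 12

This is Cobb-Douglas in (x−4, y−12): tangency gives 0.8·P_y·(y−12) = 0.2·P_x·(x−4).
Substituting into the budget: x* = 4 + 0.8·(M − 4·P_x − 12·P_y)/P_x, and y* = 12 + 0.2·(…)/P_y.
Set x* = 6.56 in the demand function and solve for P_x: P_x = 12.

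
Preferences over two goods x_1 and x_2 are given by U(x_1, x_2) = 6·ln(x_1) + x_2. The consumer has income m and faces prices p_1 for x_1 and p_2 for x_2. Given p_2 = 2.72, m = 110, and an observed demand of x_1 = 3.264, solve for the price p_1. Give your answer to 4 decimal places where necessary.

MU_x_1 = 6/x_1, MU_x_2 = 1. Tangency: 6/x_1 = p_1/p_2.
So x_1*(p_1,p_2) = 6·p_2/p_1, independent of income; and x_2* = (m − 6·p_2)/p_2.
Set x_1* = 3.264 in the demand function and solve for p_1: p_1 = 5.

p_1 = 5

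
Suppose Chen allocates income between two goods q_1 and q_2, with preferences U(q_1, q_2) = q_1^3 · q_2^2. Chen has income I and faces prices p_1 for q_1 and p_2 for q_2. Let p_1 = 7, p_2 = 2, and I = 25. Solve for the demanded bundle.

MU_q_1/MU_q_2 = (3·q_2)/(2·q_1); tangency sets this equal to p_1/p_2.
So 3·p_2·q_2 = 2·p_1·q_1; combined with the budget, a share 0.6 of income goes to q_1.
Demand: q_1*(p_1,p_2,I) = 0.6·I/p_1 and q_2* = 0.4·I/p_2.
At p_1=7, p_2=2, I=25: q_1* = 0.6·25/7 = 2.1429, q_2* = 5.

q_1* = 2.1429, q_2* = 5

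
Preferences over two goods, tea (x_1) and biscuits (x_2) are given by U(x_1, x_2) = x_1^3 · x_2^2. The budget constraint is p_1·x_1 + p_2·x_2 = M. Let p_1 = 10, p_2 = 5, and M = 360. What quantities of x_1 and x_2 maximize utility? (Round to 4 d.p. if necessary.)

Tangency: MRS = (3/2)·x_2/x_1 = p_1/p_2.
So 3·p_2·x_2 = 2·p_1·x_1; combined with the budget, a share 0.6 of income goes to x_1.
Demand: x_1*(p_1,p_2,M) = 0.6·M/p_1 and x_2* = 0.4·M/p_2.
At p_1=10, p_2=5, M=360: x_1* = 0.6·360/10 = 21.6, x_2* = 28.8.

x_1* = 21.6, x_2* = 28.8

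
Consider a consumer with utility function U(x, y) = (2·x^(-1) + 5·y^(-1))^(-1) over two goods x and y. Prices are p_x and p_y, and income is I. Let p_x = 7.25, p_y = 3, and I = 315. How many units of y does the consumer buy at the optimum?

y* = 52.9449

MRS = MU_x/MU_y = (2/5)·(y/x)^(2). Set equal to p_x/p_y.
Hence y/x = ((5/2)·p_x/p_y)^(1/(2)), i.e. raised to the 0.5 power.
With the ratio pinned down, the budget gives x* = I/(p_x + p_y·(y/x)) and y* = (y/x)·x*.
Numerically y/x = 2.45798, so x* = 315/(7.25 + 3·2.45798) = 21.54 and y* = 2.45798·21.54 = 52.9449.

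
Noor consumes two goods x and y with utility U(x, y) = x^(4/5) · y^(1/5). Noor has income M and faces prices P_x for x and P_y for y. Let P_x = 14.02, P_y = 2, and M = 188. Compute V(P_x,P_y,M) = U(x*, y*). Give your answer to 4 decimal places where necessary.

V = 12.0014

The MRS is 4·y/x. Set MRS = P_x/P_y.
Rearranging, P_y·y = (1/4)·P_x·x. Substituting into the budget gives P_x·x·(1 + (1/4)) = M.
Demand: x*(P_x,P_y,M) = 0.8·M/P_x and y* = 0.2·M/P_y.
At P_x=14.02, P_y=2, M=188: x* = 0.8·188/14.02 = 10.7275, y* = 18.8.
Utility at the optimum: U(10.7275, 18.8) = 12.0014.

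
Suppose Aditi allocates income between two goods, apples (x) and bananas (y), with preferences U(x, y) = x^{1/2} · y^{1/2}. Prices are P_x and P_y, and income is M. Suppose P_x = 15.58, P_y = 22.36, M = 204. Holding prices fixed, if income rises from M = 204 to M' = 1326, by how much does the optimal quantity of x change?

Δx* = 36.0077

The MRS is y/x. Set MRS = P_x/P_y.
So 0.5·P_y·y = 0.5·P_x·x; combined with the budget, a share 0.5 of income goes to x.
Demand: x*(P_x,P_y,M) = 0.5·M/P_x and y* = 0.5·M/P_y.
At P_x=15.58, P_y=22.36, M=204: x* = 0.5·204/15.58 = 6.5469.
At M' = 1326: x* = 42.5546. Change: 42.5546 − 6.5469 = 36.0077.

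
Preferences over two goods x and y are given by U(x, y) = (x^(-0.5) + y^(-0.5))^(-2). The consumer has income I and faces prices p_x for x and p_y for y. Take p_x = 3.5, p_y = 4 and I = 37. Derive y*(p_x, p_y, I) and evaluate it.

Substitute y = (y/x)·x into the budget: x* = I/(p_x + p_y·(y/x)).
Numerically y/x = 0.914826, so x* = 37/(3.5 + 4·0.914826) = 5.1681 and y* = 0.914826·5.1681 = 4.7279.

y* = 4.7279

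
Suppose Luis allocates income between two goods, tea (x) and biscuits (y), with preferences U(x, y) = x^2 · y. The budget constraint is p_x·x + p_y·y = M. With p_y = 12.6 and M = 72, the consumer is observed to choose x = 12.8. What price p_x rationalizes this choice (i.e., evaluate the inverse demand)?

p_x = 3.75

MU_x/MU_y = (2·y)/(x); tangency sets this equal to p_x/p_y.
Rearranging, p_y·y = (1/2)·p_x·x. Substituting into the budget gives p_x·x·(1 + (1/2)) = M.
Demand: x*(p_x,p_y,M) = 2/3·M/p_x and y* = 1/3·M/p_y.
Set x* = 12.8 in the demand function and solve for p_x: p_x = 3.75.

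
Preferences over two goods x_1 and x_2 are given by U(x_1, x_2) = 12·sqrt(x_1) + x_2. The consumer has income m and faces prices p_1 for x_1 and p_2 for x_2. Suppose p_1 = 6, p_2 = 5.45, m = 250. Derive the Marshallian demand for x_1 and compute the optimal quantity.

x_1* = 29.7025

Thus x_1* = (6·p_2/p_1)² — independent of m — with the rest of income spent on x_2.
Plugging in: x_1* = (6·5.45/6)² = 29.7025.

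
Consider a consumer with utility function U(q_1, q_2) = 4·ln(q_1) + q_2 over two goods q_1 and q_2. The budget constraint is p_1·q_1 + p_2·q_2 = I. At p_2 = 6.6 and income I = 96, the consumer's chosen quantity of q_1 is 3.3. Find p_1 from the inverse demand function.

MU_q_1 = 4/q_1, MU_q_2 = 1. Tangency: 4/q_1 = p_1/p_2.
So q_1*(p_1,p_2) = 4·p_2/p_1, independent of income; and q_2* = (I − 4·p_2)/p_2.
Set q_1* = 3.3 in the demand function and solve for p_1: p_1 = 8.

p_1 = 8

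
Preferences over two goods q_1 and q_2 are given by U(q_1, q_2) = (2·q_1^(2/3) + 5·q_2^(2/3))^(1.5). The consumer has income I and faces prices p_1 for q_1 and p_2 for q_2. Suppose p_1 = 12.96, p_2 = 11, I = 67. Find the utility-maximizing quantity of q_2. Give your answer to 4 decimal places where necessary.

Numerically q_2/q_1 = 25.553887, so q_1* = 67/(12.96 + 11·25.553887) = 0.2279 and q_2* = 25.553887·0.2279 = 5.8225.

q_2* = 5.8225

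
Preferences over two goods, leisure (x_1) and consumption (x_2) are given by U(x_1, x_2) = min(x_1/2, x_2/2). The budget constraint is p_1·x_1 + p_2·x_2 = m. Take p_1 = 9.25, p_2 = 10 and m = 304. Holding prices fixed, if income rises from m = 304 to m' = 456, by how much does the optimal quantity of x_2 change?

Δx_2* = 7.8961

With perfect complements, no substitution: consume in ratio x_1:x_2 = 2:2.
Budget: p_1·x_1 + p_2·x_1 = m, so (2·p_1 + 2·p_2)·x_1 = 2·m.
Demand: x_1*(p_1,p_2,m) = 2·m/(2·p_1 + 2·p_2), x_2* = 2·m/(2·p_1 + 2·p_2).
Here 2·9.25 + 2·10 = 38.5, giving x_2* = 15.7922.
At m' = 456: x_2* = 23.6883. Change: 23.6883 − 15.7922 = 7.8961.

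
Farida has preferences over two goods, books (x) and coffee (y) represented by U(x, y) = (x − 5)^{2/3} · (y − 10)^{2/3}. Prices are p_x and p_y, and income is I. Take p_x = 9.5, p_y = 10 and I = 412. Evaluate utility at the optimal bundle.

This is Cobb-Douglas in (x−5, y−10): tangency gives 2/3·p_y·(y−10) = 2/3·p_x·(x−5).
After buying the subsistence bundle (5, 10), a share 0.5 of the remaining income goes to x: x* = 5 + 0.5·(I − 5p_x − 10p_y)/p_x.
Discretionary income = 412 − 5·9.5 − 10·10 = 264.5; x* = 5 + 0.5·264.5/9.5 = 18.9211; y* = 10 + 0.5·264.5/10 = 23.225.
Utility at the optimum: U(18.9211, 23.225) = 32.3627.

V = 32.3627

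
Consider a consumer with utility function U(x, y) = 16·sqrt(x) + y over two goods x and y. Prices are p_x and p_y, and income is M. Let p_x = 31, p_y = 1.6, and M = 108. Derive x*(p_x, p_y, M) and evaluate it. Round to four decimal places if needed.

Utility is quasi-linear in y; the FOC for x is 8/√x = p_x/p_y.
Thus x* = (8·p_y/p_x)² — independent of M — with the rest of income spent on y.
Plugging in: x* = (8·1.6/31)² = 0.1705.

x* = 0.1705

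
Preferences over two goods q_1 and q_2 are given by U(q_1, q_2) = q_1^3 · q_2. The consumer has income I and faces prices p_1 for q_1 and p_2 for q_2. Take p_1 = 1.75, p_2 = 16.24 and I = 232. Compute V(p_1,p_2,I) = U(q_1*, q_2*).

V = 3510553.2695

The MRS is 3·q_2/q_1. Set MRS = p_1/p_2.
So 3·p_2·q_2 = p_1·q_1; combined with the budget, a share 0.75 of income goes to q_1.
Demand: q_1*(p_1,p_2,I) = 0.75·I/p_1 and q_2* = 0.25·I/p_2.
At p_1=1.75, p_2=16.24, I=232: q_1* = 0.75·232/1.75 = 99.4286, q_2* = 3.5714.
Utility at the optimum: U(99.4286, 3.5714) = 3510553.2695.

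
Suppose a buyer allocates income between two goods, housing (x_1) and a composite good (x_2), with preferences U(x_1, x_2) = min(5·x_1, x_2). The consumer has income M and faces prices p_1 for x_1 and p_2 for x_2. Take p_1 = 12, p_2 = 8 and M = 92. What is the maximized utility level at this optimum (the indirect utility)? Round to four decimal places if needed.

V = 8.8462

With perfect complements, no substitution: consume in ratio x_1:x_2 = 1:5.
Budget: p_1·x_1 + p_2·5·x_1 = M, so (p_1 + 5·p_2)·x_1 = M.
Demand: x_1*(p_1,p_2,M) = M/(p_1 + 5·p_2), x_2* = 5·M/(p_1 + 5·p_2).
Here 12 + 5·8 = 52, giving x_1* = 1.7692 and x_2* = 8.8462.
Utility at the optimum: U(1.7692, 8.8462) = 8.8462.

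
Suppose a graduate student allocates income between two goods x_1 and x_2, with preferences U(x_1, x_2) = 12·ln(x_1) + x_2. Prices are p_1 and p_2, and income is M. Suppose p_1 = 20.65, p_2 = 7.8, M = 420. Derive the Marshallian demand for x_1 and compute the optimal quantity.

x_1* = 4.5327

Set MRS = p_1/p_2: (12/x_1)/1 = p_1/p_2.
So x_1*(p_1,p_2) = 12·p_2/p_1, independent of income; and x_2* = (M − 12·p_2)/p_2.
At the given prices: x_1* = 12·7.8/20.65 = 4.5327.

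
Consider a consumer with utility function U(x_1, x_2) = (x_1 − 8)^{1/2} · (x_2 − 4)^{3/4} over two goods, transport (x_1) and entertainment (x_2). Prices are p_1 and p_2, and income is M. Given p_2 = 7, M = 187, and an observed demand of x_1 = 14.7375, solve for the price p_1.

p_1 = 6.4

This is Cobb-Douglas in (x_1−8, x_2−4): tangency gives 0.5·p_2·(x_2−4) = 0.75·p_1·(x_1−8).
After buying the subsistence bundle (8, 4), a share 0.4 of the remaining income goes to x_1: x_1* = 8 + 0.4·(M − 8p_1 − 4p_2)/p_1.
Set x_1* = 14.7375 in the demand function and solve for p_1: p_1 = 6.4.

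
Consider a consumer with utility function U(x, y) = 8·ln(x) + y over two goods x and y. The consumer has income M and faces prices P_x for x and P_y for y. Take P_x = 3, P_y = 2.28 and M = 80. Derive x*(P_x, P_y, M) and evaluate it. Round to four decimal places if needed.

Set MRS = P_x/P_y: (8/x)/1 = P_x/P_y.
So x*(P_x,P_y) = 8·P_y/P_x, independent of income; and y* = (M − 8·P_y)/P_y.
At the given prices: x* = 8·2.28/3 = 6.08.

x* = 6.08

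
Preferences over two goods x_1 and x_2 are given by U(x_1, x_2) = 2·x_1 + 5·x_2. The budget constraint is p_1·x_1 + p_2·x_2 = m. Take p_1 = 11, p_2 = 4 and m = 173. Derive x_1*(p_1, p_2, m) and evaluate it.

Perfect substitutes: compare marginal utility per dollar. 2/p_1 vs 5/p_2 → 0.1818 vs 1.25.
x_2 gives more utility per dollar, so spend all income on x_2: x_2* = m/p_2, x_1* = 0.
Numerically: x_1* = 0, x_2* = 43.25.

x_1* = 0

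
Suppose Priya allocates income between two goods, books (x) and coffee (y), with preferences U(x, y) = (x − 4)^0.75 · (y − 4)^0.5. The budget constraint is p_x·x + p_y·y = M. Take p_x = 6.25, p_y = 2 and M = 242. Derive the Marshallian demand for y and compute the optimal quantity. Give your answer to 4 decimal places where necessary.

y* = 45.8

This is Cobb-Douglas in (x−4, y−4): tangency gives 0.75·p_y·(y−4) = 0.5·p_x·(x−4).
Substituting into the budget: x* = 4 + 0.6·(M − 4·p_x − 4·p_y)/p_x, and y* = 4 + 0.4·(…)/p_y.
Discretionary income = 242 − 4·6.25 − 4·2 = 209; y* = 4 + 0.4·209/2 = 45.8.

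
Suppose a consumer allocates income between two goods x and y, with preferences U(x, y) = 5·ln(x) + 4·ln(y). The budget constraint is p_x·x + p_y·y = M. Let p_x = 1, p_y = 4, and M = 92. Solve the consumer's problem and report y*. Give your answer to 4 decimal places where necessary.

Demand: x*(p_x,p_y,M) = 5/9·M/p_x and y* = 4/9·M/p_y.
At p_x=1, p_y=4, M=92: y* = 4/9·92/4 = 10.2222.

y* = 10.2222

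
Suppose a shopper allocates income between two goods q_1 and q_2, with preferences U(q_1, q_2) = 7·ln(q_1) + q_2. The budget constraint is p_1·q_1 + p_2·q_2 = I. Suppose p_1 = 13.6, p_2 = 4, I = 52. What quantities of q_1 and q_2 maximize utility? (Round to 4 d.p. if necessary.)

q_1* = 2.0588, q_2* = 6

Set MRS = p_1/p_2: (7/q_1)/1 = p_1/p_2.
So q_1*(p_1,p_2) = 7·p_2/p_1, independent of income; and q_2* = (I − 7·p_2)/p_2.
At the given prices: q_1* = 7·4/13.6 = 2.0588, and q_2* = 6.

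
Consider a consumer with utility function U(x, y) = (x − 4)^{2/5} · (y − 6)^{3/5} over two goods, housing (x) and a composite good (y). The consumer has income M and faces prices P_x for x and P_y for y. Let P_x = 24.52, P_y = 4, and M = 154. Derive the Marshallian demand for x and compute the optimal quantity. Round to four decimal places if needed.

x* = 4.5207

After buying the subsistence bundle (4, 6), a share 0.4 of the remaining income goes to x: x* = 4 + 0.4·(M − 4P_x − 6P_y)/P_x.
Discretionary income = 154 − 4·24.52 − 6·4 = 31.92; x* = 4 + 0.4·31.92/24.52 = 4.5207.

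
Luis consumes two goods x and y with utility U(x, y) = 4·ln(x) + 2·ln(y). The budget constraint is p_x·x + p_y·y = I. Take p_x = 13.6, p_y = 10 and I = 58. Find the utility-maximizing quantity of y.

y* = 1.9333

Demand: x*(p_x,p_y,I) = 2/3·I/p_x and y* = 1/3·I/p_y.
At p_x=13.6, p_y=10, I=58: y* = 1/3·58/10 = 1.9333.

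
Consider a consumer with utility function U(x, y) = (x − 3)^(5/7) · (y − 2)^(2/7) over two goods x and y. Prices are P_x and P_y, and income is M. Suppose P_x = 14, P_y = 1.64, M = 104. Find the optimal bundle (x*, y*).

MRS = (5/2)·(y−2)/(x−3). Tangency with P_x/P_y gives y−2 = (2/5)·(P_x/P_y)·(x−3).
Substituting into the budget: x* = 3 + 5/7·(M − 3·P_x − 2·P_y)/P_x, and y* = 2 + 2/7·(…)/P_y.
Discretionary income = 104 − 3·14 − 2·1.64 = 58.72; x* = 3 + 5/7·58.72/14 = 5.9959; y* = 2 + 2/7·58.72/1.64 = 12.23.

x* = 5.9959, y* = 12.23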